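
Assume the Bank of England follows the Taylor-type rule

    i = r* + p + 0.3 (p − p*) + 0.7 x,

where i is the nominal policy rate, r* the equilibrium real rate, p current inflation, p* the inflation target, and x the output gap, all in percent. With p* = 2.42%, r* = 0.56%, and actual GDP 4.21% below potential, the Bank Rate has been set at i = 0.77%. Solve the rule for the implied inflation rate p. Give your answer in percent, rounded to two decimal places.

2.99%

Output 4.21% below potential → x = -4.21.
Collecting p: i = r* + (1 + 0.3) p − 0.3 p* + 0.7 x
1.3 p = 0.77 − 0.56 + 0.3 × 2.42 − 0.7 × (-4.21) = 3.883
p = 3.883 / 1.3 = 2.99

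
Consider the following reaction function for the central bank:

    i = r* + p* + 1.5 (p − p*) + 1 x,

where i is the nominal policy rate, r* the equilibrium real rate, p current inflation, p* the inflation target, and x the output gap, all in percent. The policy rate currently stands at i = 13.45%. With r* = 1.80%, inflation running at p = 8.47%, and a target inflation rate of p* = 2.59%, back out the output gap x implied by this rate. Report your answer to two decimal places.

1 x = 13.45 − 1.80 − 2.59 − 1.5 × (8.47 − 2.59) = 0.24
x = 0.24 / 1 = 0.24

0.24%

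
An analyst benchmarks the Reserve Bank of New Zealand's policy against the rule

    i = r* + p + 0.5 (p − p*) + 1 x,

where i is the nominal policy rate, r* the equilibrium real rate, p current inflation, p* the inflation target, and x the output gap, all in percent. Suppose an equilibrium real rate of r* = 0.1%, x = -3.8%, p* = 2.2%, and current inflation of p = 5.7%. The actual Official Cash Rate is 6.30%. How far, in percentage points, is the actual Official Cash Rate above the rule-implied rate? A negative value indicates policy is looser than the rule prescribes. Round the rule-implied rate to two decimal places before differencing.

2.55 pp

i = 0.1 + 5.7 + 0.5 × (5.7 − 2.2) + 1 × (-3.8)
   = 0.1 + 5.7 + 1.75 − 3.8 = 3.75
Deviation = 6.30 − 3.75 = 2.55 pp.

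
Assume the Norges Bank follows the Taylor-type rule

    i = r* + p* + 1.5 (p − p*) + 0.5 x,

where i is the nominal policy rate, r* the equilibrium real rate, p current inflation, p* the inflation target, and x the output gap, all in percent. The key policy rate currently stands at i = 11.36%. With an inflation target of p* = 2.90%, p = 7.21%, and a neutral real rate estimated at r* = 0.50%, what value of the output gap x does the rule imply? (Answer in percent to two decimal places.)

2.99%

0.5 x = 11.36 − 0.50 − 2.90 − 1.5 × (7.21 − 2.90) = 1.495
x = 1.495 / 0.5 = 2.99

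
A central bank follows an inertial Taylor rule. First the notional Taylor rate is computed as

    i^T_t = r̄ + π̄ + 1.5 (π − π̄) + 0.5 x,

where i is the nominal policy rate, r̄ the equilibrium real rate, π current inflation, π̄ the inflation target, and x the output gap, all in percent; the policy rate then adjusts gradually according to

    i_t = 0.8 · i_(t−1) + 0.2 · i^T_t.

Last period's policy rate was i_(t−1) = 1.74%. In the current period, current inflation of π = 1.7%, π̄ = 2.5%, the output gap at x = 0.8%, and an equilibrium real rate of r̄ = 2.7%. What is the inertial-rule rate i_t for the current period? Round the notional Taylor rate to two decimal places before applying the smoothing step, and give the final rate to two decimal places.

2.27%

i^T_t = 2.7 + 2.5 + 1.5 × (1.7 − 2.5) + 0.5 × 0.8
   = 2.7 + 2.5 − 1.2 + 0.4 = 4.40
i_t = 0.8 × 1.74 + 0.2 × 4.40 = 1.392 + 0.88 = 2.27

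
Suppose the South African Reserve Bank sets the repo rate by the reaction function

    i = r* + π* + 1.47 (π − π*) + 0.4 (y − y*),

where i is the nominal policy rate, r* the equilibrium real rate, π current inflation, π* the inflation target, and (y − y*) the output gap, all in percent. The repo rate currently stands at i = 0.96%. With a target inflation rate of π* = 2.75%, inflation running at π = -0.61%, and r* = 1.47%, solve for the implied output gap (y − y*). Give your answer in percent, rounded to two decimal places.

4.20%

0.4 (y − y*) = 0.96 − 1.47 − 2.75 − 1.47 × ((-0.61) − 2.75) = 1.6792
(y − y*) = 1.6792 / 0.4 = 4.20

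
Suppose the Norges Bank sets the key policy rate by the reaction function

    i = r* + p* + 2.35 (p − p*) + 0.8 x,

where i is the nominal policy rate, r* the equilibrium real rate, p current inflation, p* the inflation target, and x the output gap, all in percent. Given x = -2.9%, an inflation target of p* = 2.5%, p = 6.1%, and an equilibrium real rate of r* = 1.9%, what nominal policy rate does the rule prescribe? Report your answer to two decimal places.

10.54%

i = 1.9 + 2.5 + 2.35 × (6.1 − 2.5) + 0.8 × (-2.9)
   = 1.9 + 2.5 + 8.46 − 2.32 = 10.54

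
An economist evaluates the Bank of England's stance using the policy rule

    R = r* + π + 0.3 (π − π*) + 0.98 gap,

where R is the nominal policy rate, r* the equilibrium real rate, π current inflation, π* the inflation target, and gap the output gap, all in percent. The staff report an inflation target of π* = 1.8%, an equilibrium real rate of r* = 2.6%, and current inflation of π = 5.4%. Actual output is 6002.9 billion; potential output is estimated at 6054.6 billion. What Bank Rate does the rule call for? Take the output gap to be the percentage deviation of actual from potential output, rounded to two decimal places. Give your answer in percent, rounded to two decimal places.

8.25%

Output gap = 100 × (6002.9 − 6054.6) / 6054.6 = -0.85%.
R = 2.60 + 5.40 + 0.3 × (5.40 − 1.80) + 0.98 × (-0.85)
   = 2.60 + 5.4 + 1.08 − 0.833 = 8.25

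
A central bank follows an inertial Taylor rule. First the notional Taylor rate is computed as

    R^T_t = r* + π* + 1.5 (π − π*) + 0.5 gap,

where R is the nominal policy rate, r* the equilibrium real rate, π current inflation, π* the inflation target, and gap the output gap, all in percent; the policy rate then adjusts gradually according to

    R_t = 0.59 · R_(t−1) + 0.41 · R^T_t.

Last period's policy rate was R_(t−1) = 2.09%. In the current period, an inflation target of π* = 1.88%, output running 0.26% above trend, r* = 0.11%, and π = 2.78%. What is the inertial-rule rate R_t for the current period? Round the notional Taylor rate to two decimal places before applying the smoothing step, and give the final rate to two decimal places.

Output 0.26% above potential → gap = 0.26.
R^T_t = 0.11 + 1.88 + 1.5 × (2.78 − 1.88) + 0.5 × 0.26
   = 0.11 + 1.88 + 1.35 + 0.13 = 3.47
R_t = 0.59 × 2.09 + 0.41 × 3.47 = 1.2331 + 1.4227 = 2.66

2.66%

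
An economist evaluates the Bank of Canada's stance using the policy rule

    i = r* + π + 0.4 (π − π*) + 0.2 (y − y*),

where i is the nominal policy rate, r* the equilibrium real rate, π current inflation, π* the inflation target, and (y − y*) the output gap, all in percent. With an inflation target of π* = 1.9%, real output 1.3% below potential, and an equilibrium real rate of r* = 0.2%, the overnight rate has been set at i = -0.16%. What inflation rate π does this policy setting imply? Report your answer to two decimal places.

0.47%

Output 1.3% below potential → (y − y*) = -1.3.
Collecting π: i = r* + (1 + 0.4) π − 0.4 π* + 0.2 (y − y*)
1.4 π = -0.16 − 0.2 + 0.4 × 1.9 − 0.2 × (-1.3) = 0.66
π = 0.66 / 1.4 = 0.47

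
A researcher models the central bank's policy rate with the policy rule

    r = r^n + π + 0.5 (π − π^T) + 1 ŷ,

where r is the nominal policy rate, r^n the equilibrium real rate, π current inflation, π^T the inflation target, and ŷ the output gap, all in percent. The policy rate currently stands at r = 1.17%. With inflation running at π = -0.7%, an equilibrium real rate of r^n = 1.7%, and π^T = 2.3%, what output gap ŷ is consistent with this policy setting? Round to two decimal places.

1.67%

1 ŷ = 1.17 − 1.7 − (-0.7) − 0.5 × ((-0.7) − 2.3) = 1.67
ŷ = 1.67 / 1 = 1.67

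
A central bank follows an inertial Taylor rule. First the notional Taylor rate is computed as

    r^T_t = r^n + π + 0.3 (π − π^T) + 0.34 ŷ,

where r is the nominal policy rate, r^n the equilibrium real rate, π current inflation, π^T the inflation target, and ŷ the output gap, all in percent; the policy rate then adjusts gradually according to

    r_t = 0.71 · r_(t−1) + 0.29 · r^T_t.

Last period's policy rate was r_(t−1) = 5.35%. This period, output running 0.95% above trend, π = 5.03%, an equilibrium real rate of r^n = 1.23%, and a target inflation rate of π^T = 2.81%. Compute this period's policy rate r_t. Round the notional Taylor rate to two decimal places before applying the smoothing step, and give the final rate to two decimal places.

Output 0.95% above potential → ŷ = 0.95.
r^T_t = 1.23 + 5.03 + 0.3 × (5.03 − 2.81) + 0.34 × 0.95
   = 1.23 + 5.03 + 0.666 + 0.323 = 7.25
r_t = 0.71 × 5.35 + 0.29 × 7.25 = 3.7985 + 2.1025 = 5.90

5.90%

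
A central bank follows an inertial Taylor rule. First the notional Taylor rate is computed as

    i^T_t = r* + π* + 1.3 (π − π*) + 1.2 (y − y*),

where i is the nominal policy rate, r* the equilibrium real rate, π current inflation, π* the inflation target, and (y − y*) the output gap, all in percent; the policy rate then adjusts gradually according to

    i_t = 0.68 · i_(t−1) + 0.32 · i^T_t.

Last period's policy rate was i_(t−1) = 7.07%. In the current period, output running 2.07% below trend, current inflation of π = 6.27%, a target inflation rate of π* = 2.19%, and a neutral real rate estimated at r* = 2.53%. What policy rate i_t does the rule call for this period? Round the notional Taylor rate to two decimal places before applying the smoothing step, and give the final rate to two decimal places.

7.22%

Output 2.07% below potential → (y − y*) = -2.07.
i^T_t = 2.53 + 2.19 + 1.3 × (6.27 − 2.19) + 1.2 × (-2.07)
   = 2.53 + 2.19 + 5.304 − 2.484 = 7.54
i_t = 0.68 × 7.07 + 0.32 × 7.54 = 4.8076 + 2.4128 = 7.22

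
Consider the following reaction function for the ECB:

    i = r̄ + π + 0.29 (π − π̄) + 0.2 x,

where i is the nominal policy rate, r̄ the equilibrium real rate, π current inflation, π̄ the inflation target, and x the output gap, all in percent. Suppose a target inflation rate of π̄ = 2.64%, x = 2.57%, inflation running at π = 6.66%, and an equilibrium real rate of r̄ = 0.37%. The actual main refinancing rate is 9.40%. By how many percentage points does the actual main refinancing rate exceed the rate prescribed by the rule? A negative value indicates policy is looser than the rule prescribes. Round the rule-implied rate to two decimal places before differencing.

0.69 pp

i = 0.37 + 6.66 + 0.29 × (6.66 − 2.64) + 0.2 × 2.57
   = 0.37 + 6.66 + 1.1658 + 0.514 = 8.71
Deviation = 9.40 − 8.71 = 0.69 pp.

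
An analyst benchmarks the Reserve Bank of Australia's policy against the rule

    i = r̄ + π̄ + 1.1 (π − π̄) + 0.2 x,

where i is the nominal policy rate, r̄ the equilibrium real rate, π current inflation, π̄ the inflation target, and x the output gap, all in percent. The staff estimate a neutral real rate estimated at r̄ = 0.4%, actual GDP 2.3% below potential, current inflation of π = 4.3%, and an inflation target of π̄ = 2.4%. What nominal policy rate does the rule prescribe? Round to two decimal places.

Output 2.3% below potential → x = -2.3.
i = 0.4 + 2.4 + 1.1 × (4.3 − 2.4) + 0.2 × (-2.3)
   = 0.4 + 2.4 + 2.09 − 0.46 = 4.43

4.43%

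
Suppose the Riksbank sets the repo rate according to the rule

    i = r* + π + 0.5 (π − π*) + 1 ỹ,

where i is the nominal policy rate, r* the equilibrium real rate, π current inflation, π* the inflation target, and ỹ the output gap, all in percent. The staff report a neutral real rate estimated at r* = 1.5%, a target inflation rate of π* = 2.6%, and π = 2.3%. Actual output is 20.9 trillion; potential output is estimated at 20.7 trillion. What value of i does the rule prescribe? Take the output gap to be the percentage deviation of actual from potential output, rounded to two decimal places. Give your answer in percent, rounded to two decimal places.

Output gap = 100 × (20.9 − 20.7) / 20.7 = 0.97%.
i = 1.50 + 2.30 + 0.5 × (2.30 − 2.60) + 1 × 0.97
   = 1.50 + 2.3 − 0.15 + 0.97 = 4.62

4.62%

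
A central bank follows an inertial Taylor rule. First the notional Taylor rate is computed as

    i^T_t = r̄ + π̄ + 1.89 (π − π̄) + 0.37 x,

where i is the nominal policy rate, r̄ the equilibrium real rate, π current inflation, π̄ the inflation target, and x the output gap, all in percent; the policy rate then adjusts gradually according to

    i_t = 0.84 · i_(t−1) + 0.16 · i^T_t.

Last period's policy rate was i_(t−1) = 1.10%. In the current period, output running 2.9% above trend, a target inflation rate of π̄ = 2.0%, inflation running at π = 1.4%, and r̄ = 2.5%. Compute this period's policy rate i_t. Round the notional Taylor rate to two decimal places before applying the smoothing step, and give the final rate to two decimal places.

Output 2.9% above potential → x = 2.9.
i^T_t = 2.5 + 2.0 + 1.89 × (1.4 − 2.0) + 0.37 × 2.9
   = 2.5 + 2 − 1.134 + 1.073 = 4.44
i_t = 0.84 × 1.10 + 0.16 × 4.44 = 0.924 + 0.7104 = 1.63

1.63%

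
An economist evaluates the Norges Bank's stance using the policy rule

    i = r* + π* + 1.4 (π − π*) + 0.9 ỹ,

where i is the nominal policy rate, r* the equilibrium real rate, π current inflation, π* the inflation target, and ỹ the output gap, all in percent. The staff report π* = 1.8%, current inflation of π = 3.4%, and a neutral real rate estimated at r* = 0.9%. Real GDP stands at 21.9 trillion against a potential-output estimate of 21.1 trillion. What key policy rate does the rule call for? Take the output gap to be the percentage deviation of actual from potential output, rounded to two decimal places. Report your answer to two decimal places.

8.35%

Output gap = 100 × (21.9 − 21.1) / 21.1 = 3.79%.
i = 0.90 + 1.80 + 1.4 × (3.40 − 1.80) + 0.9 × 3.79
   = 0.90 + 1.8 + 2.24 + 3.411 = 8.35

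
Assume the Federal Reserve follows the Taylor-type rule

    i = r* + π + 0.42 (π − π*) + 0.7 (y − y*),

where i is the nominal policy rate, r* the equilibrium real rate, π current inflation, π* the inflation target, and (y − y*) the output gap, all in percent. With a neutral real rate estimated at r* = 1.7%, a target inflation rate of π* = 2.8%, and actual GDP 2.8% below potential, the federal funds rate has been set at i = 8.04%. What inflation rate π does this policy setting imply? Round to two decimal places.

6.67%

Output 2.8% below potential → (y − y*) = -2.8.
Collecting π: i = r* + (1 + 0.42) π − 0.42 π* + 0.7 (y − y*)
1.42 π = 8.04 − 1.7 + 0.42 × 2.8 − 0.7 × (-2.8) = 9.476
π = 9.476 / 1.42 = 6.67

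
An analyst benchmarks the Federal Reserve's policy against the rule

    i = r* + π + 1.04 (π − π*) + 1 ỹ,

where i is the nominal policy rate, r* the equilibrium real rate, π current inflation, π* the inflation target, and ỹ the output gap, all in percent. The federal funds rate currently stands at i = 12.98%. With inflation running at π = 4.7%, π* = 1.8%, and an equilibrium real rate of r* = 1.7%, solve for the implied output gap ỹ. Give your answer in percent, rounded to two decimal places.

1 ỹ = 12.98 − 1.7 − 4.7 − 1.04 × (4.7 − 1.8) = 3.564
ỹ = 3.564 / 1 = 3.56

3.56%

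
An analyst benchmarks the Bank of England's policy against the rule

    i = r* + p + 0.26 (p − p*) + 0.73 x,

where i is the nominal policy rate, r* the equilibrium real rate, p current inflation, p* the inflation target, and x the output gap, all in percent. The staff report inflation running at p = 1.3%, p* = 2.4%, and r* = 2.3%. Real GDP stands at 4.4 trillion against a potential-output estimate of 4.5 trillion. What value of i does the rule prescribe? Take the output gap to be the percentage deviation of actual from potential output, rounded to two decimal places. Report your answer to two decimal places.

1.69%

Output gap = 100 × (4.4 − 4.5) / 4.5 = -2.22%.
i = 2.30 + 1.30 + 0.26 × (1.30 − 2.40) + 0.73 × (-2.22)
   = 2.30 + 1.3 − 0.286 − 1.6206 = 1.69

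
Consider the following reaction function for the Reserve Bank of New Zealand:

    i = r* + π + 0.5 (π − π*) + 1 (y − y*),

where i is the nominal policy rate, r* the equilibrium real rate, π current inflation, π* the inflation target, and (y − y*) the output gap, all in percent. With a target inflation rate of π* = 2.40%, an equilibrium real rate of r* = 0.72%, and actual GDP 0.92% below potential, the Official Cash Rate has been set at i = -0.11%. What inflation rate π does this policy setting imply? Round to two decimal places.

Output 0.92% below potential → (y − y*) = -0.92.
Collecting π: i = r* + (1 + 0.5) π − 0.5 π* + 1 (y − y*)
1.5 π = -0.11 − 0.72 + 0.5 × 2.40 − 1 × (-0.92) = 1.29
π = 1.29 / 1.5 = 0.86

0.86%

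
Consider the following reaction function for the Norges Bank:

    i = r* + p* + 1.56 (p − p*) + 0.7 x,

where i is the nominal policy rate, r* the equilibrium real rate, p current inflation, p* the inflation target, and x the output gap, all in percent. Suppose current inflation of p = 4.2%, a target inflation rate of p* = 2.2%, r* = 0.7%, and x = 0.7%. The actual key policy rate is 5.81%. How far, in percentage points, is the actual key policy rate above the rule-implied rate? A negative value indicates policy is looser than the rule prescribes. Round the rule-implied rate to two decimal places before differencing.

i = 0.7 + 2.2 + 1.56 × (4.2 − 2.2) + 0.7 × 0.7
   = 0.7 + 2.2 + 3.12 + 0.49 = 6.51
Deviation = 5.81 − 6.51 = -0.70 pp.

-0.70 pp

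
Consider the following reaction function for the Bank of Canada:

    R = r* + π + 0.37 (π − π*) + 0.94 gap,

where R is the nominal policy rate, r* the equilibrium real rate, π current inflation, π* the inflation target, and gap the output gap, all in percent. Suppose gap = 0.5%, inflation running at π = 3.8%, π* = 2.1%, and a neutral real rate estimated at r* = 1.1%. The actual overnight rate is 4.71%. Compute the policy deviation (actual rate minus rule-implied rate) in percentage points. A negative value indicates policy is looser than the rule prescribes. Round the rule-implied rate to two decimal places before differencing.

-1.29 pp

R = 1.1 + 3.8 + 0.37 × (3.8 − 2.1) + 0.94 × 0.5
   = 1.1 + 3.8 + 0.629 + 0.47 = 6.00
Deviation = 4.71 − 6.00 = -1.29 pp.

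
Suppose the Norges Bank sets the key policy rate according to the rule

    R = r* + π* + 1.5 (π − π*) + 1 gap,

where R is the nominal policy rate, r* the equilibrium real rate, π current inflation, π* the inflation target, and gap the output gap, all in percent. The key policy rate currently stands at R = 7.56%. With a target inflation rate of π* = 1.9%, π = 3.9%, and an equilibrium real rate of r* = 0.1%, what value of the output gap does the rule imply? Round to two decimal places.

2.56%

1 gap = 7.56 − 0.1 − 1.9 − 1.5 × (3.9 − 1.9) = 2.56
gap = 2.56 / 1 = 2.56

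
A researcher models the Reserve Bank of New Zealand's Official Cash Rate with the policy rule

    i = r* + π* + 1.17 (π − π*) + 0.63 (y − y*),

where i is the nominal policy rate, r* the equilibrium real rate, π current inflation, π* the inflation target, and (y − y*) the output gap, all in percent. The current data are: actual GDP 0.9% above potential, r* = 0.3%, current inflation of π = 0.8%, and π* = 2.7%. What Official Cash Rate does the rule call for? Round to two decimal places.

1.34%

Output 0.9% above potential → (y − y*) = 0.9.
i = 0.3 + 2.7 + 1.17 × (0.8 − 2.7) + 0.63 × 0.9
   = 0.3 + 2.7 − 2.223 + 0.567 = 1.34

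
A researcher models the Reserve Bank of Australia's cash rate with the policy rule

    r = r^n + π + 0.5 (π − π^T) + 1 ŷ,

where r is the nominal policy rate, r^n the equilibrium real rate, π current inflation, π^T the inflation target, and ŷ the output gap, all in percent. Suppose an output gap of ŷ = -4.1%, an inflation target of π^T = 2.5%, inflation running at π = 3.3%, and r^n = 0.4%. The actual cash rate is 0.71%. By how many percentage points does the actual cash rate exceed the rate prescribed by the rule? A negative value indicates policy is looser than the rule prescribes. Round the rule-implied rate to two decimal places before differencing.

r = 0.4 + 3.3 + 0.5 × (3.3 − 2.5) + 1 × (-4.1)
   = 0.4 + 3.3 + 0.4 − 4.1 = 0.00
Deviation = 0.71 − 0.00 = 0.71 pp.

0.71 pp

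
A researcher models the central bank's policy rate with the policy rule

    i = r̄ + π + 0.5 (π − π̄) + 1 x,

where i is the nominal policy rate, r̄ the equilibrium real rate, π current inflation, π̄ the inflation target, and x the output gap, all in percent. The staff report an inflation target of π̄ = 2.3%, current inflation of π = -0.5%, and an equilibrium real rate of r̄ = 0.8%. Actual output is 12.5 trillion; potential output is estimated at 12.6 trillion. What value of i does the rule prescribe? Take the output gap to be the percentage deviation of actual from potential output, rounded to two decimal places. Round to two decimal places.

-1.89%

Output gap = 100 × (12.5 − 12.6) / 12.6 = -0.79%.
i = 0.80 + (-0.50) + 0.5 × (-0.50 − 2.30) + 1 × (-0.79)
   = 0.80 − 0.5 − 1.4 − 0.79 = -1.89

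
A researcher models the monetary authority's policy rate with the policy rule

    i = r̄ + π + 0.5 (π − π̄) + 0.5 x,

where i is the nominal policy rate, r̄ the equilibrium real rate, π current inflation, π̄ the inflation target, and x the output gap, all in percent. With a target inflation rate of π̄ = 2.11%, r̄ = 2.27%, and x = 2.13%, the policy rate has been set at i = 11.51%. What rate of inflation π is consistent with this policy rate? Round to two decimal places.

Collecting π: i = r̄ + (1 + 0.5) π − 0.5 π̄ + 0.5 x
1.5 π = 11.51 − 2.27 + 0.5 × 2.11 − 0.5 × 2.13 = 9.23
π = 9.23 / 1.5 = 6.15

6.15%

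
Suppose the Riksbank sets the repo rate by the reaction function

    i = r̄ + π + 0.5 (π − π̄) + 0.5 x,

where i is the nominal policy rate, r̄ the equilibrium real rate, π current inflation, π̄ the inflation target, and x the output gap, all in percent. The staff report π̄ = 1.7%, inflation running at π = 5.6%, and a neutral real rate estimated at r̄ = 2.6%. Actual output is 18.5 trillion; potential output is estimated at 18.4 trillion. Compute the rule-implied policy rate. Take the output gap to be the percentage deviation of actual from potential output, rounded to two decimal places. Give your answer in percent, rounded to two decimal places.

10.42%

Output gap = 100 × (18.5 − 18.4) / 18.4 = 0.54%.
i = 2.60 + 5.60 + 0.5 × (5.60 − 1.70) + 0.5 × 0.54
   = 2.60 + 5.6 + 1.95 + 0.27 = 10.42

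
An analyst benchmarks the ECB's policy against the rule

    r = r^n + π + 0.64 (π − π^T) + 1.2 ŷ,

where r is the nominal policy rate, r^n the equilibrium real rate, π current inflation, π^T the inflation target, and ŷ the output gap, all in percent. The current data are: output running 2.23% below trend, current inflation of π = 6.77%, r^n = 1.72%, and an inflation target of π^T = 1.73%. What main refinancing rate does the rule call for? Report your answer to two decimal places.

9.04%

Output 2.23% below potential → ŷ = -2.23.
r = 1.72 + 6.77 + 0.64 × (6.77 − 1.73) + 1.2 × (-2.23)
   = 1.72 + 6.77 + 3.2256 − 2.676 = 9.04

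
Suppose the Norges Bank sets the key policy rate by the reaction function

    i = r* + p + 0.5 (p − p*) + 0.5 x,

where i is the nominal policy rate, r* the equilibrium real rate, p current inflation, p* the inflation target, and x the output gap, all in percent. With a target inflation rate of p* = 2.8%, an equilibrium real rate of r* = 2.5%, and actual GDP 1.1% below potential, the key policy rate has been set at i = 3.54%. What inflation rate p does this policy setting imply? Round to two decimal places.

Output 1.1% below potential → x = -1.1.
Collecting p: i = r* + (1 + 0.5) p − 0.5 p* + 0.5 x
1.5 p = 3.54 − 2.5 + 0.5 × 2.8 − 0.5 × (-1.1) = 2.99
p = 2.99 / 1.5 = 1.99

1.99%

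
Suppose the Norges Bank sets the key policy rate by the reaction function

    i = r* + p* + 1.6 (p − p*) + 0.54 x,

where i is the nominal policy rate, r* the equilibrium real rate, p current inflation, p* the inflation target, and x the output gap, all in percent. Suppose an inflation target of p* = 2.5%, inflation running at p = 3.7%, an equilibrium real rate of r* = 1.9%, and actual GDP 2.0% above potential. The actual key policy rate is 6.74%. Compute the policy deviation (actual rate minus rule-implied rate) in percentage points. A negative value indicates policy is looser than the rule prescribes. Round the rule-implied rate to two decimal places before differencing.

Output 2.0% above potential → x = 2.0.
i = 1.9 + 2.5 + 1.6 × (3.7 − 2.5) + 0.54 × 2.0
   = 1.9 + 2.5 + 1.92 + 1.08 = 7.40
Deviation = 6.74 − 7.40 = -0.66 pp.

-0.66 pp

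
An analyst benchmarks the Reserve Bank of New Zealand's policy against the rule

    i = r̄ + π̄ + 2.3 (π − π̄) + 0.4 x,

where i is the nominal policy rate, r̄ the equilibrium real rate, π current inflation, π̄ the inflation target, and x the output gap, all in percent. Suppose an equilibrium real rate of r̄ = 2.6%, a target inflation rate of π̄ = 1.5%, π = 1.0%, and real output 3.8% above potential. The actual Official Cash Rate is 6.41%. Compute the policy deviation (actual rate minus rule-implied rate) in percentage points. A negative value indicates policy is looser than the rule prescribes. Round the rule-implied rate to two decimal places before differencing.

1.94 pp

Output 3.8% above potential → x = 3.8.
i = 2.6 + 1.5 + 2.3 × (1.0 − 1.5) + 0.4 × 3.8
   = 2.6 + 1.5 − 1.15 + 1.52 = 4.47
Deviation = 6.41 − 4.47 = 1.94 pp.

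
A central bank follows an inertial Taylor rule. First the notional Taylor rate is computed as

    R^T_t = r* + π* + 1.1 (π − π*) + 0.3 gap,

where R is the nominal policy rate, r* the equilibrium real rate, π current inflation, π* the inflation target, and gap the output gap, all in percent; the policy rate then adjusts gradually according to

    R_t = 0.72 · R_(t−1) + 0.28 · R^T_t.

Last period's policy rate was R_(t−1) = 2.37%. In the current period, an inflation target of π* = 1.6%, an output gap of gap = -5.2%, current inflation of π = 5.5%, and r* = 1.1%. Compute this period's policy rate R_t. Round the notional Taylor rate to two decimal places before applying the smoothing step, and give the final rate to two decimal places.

R^T_t = 1.1 + 1.6 + 1.1 × (5.5 − 1.6) + 0.3 × (-5.2)
   = 1.1 + 1.6 + 4.29 − 1.56 = 5.43
R_t = 0.72 × 2.37 + 0.28 × 5.43 = 1.7064 + 1.5204 = 3.23

3.23%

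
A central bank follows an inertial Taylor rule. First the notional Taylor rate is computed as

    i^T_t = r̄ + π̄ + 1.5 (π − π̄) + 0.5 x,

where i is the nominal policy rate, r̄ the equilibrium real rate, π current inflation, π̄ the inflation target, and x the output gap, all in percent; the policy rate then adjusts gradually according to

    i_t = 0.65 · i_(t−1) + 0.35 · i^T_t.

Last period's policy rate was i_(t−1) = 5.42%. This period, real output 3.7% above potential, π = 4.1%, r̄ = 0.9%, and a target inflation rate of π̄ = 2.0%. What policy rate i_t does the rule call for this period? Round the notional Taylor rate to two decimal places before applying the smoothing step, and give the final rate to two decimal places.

Output 3.7% above potential → x = 3.7.
i^T_t = 0.9 + 2.0 + 1.5 × (4.1 − 2.0) + 0.5 × 3.7
   = 0.9 + 2 + 3.15 + 1.85 = 7.90
i_t = 0.65 × 5.42 + 0.35 × 7.90 = 3.523 + 2.765 = 6.29

6.29%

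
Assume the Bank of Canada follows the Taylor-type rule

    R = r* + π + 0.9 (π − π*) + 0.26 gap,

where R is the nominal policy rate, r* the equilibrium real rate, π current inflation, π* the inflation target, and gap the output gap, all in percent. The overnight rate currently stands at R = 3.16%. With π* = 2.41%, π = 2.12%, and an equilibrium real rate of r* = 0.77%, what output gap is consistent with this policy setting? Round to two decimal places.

0.26 gap = 3.16 − 0.77 − 2.12 − 0.9 × (2.12 − 2.41) = 0.531
gap = 0.531 / 0.26 = 2.04

2.04%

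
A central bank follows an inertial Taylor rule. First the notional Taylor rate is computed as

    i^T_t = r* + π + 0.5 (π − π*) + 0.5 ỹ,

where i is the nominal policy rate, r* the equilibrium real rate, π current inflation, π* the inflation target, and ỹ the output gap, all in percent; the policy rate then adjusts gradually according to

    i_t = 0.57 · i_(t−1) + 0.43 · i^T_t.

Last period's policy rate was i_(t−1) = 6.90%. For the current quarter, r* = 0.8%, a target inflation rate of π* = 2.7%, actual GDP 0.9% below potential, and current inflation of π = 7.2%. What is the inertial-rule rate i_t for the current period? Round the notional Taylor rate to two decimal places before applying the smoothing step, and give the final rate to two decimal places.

8.15%

Output 0.9% below potential → ỹ = -0.9.
i^T_t = 0.8 + 7.2 + 0.5 × (7.2 − 2.7) + 0.5 × (-0.9)
   = 0.8 + 7.2 + 2.25 − 0.45 = 9.80
i_t = 0.57 × 6.90 + 0.43 × 9.80 = 3.933 + 4.214 = 8.15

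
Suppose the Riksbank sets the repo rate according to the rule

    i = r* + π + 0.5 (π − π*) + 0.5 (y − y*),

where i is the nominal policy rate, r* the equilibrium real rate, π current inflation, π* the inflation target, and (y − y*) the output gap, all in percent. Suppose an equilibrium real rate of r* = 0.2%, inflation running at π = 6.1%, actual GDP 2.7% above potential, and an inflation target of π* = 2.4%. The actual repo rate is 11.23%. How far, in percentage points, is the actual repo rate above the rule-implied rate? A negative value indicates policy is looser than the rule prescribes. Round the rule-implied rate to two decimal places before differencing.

Output 2.7% above potential → (y − y*) = 2.7.
i = 0.2 + 6.1 + 0.5 × (6.1 − 2.4) + 0.5 × 2.7
   = 0.2 + 6.1 + 1.85 + 1.35 = 9.50
Deviation = 11.23 − 9.50 = 1.73 pp.

1.73 pp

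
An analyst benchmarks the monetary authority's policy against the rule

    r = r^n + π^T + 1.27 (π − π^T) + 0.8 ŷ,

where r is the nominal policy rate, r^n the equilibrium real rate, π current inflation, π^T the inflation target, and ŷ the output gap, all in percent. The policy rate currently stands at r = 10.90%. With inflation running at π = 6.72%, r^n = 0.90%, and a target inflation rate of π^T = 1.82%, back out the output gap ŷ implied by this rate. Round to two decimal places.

0.8 ŷ = 10.90 − 0.90 − 1.82 − 1.27 × (6.72 − 1.82) = 1.957
ŷ = 1.957 / 0.8 = 2.45

2.45%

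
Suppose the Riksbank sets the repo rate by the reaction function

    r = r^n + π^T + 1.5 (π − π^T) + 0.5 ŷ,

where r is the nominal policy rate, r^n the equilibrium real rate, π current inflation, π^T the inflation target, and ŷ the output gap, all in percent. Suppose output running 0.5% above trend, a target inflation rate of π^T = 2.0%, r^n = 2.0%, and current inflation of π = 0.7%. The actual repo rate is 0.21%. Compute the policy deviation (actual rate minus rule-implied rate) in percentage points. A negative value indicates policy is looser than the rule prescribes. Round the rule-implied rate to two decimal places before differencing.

-2.09 pp

Output 0.5% above potential → ŷ = 0.5.
r = 2.0 + 2.0 + 1.5 × (0.7 − 2.0) + 0.5 × 0.5
   = 2.0 + 2 − 1.95 + 0.25 = 2.30
Deviation = 0.21 − 2.30 = -2.09 pp.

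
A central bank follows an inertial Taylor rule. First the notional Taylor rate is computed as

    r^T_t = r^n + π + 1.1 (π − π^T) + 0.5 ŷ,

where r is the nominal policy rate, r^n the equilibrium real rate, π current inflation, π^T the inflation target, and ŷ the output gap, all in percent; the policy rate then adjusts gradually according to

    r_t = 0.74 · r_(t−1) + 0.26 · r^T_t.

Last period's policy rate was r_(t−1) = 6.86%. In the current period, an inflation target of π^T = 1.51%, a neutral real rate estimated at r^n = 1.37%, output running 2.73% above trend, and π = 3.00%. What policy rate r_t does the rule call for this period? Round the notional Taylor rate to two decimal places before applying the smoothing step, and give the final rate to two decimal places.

6.99%

Output 2.73% above potential → ŷ = 2.73.
r^T_t = 1.37 + 3.00 + 1.1 × (3.00 − 1.51) + 0.5 × 2.73
   = 1.37 + 3 + 1.639 + 1.365 = 7.37
r_t = 0.74 × 6.86 + 0.26 × 7.37 = 5.0764 + 1.9162 = 6.99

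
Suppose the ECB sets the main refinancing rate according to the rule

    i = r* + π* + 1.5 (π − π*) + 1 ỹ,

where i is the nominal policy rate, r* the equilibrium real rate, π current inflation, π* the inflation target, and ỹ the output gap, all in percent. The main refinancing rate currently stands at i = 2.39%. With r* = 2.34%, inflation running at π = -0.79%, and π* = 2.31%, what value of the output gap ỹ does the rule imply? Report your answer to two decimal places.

2.39%

1 ỹ = 2.39 − 2.34 − 2.31 − 1.5 × ((-0.79) − 2.31) = 2.39
ỹ = 2.39 / 1 = 2.39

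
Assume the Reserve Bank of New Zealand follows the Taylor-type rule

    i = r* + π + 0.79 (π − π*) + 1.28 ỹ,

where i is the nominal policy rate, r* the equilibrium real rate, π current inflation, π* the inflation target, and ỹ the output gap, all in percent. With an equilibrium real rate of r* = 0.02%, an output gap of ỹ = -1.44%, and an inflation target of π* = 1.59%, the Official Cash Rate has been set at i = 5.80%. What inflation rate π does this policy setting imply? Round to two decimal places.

Collecting π: i = r* + (1 + 0.79) π − 0.79 π* + 1.28 ỹ
1.79 π = 5.80 − 0.02 + 0.79 × 1.59 − 1.28 × (-1.44) = 8.8793
π = 8.8793 / 1.79 = 4.96

4.96%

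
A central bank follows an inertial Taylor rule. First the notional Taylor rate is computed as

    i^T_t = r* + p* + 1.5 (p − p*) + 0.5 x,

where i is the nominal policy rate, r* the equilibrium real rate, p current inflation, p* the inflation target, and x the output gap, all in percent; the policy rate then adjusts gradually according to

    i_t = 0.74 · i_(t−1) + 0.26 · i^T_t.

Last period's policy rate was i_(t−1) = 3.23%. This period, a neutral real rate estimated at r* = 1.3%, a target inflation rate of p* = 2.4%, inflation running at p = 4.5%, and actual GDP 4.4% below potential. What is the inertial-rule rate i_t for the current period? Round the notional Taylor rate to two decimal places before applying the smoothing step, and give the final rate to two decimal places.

3.60%

Output 4.4% below potential → x = -4.4.
i^T_t = 1.3 + 2.4 + 1.5 × (4.5 − 2.4) + 0.5 × (-4.4)
   = 1.3 + 2.4 + 3.15 − 2.2 = 4.65
i_t = 0.74 × 3.23 + 0.26 × 4.65 = 2.3902 + 1.209 = 3.60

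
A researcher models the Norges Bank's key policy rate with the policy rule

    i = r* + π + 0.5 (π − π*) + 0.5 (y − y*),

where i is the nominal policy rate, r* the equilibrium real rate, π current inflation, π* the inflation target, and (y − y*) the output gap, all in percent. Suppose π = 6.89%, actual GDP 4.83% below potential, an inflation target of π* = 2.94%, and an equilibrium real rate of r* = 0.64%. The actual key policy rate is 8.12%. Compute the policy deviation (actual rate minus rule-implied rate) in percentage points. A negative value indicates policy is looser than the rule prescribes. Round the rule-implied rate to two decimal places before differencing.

1.03 pp

Output 4.83% below potential → (y − y*) = -4.83.
i = 0.64 + 6.89 + 0.5 × (6.89 − 2.94) + 0.5 × (-4.83)
   = 0.64 + 6.89 + 1.975 − 2.415 = 7.09
Deviation = 8.12 − 7.09 = 1.03 pp.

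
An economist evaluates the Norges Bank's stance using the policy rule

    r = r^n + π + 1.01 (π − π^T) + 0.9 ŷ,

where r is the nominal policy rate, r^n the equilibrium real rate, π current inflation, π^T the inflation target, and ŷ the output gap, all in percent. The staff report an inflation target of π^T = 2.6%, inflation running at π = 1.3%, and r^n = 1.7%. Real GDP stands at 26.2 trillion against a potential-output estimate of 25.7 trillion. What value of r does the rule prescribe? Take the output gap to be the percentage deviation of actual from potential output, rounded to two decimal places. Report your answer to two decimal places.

Output gap = 100 × (26.2 − 25.7) / 25.7 = 1.95%.
r = 1.70 + 1.30 + 1.01 × (1.30 − 2.60) + 0.9 × 1.95
   = 1.70 + 1.3 − 1.313 + 1.755 = 3.44

3.44%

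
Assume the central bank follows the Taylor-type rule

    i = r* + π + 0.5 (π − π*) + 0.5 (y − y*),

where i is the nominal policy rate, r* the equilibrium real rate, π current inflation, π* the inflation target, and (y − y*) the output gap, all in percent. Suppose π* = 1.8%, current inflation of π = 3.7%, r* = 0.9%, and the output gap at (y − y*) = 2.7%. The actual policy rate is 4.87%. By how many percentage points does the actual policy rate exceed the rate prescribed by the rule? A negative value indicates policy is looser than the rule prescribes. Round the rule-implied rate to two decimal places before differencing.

i = 0.9 + 3.7 + 0.5 × (3.7 − 1.8) + 0.5 × 2.7
   = 0.9 + 3.7 + 0.95 + 1.35 = 6.90
Deviation = 4.87 − 6.90 = -2.03 pp.

-2.03 pp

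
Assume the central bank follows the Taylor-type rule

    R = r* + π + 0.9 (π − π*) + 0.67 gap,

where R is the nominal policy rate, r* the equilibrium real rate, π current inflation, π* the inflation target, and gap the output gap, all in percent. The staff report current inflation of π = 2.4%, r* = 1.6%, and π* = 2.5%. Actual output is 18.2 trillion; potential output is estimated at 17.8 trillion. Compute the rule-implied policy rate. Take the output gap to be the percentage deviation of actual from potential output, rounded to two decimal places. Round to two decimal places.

5.42%

Output gap = 100 × (18.2 − 17.8) / 17.8 = 2.25%.
R = 1.60 + 2.40 + 0.9 × (2.40 − 2.50) + 0.67 × 2.25
   = 1.60 + 2.4 − 0.09 + 1.5075 = 5.42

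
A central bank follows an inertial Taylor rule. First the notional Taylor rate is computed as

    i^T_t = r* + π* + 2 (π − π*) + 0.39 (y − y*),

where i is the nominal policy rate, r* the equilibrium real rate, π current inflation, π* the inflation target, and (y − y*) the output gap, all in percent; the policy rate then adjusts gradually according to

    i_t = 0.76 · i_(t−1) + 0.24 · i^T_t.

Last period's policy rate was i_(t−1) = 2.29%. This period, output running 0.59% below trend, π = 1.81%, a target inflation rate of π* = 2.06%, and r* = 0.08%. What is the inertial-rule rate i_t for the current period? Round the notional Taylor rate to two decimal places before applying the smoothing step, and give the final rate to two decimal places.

Output 0.59% below potential → (y − y*) = -0.59.
i^T_t = 0.08 + 2.06 + 2 × (1.81 − 2.06) + 0.39 × (-0.59)
   = 0.08 + 2.06 − 0.5 − 0.2301 = 1.41
i_t = 0.76 × 2.29 + 0.24 × 1.41 = 1.7404 + 0.3384 = 2.08

2.08%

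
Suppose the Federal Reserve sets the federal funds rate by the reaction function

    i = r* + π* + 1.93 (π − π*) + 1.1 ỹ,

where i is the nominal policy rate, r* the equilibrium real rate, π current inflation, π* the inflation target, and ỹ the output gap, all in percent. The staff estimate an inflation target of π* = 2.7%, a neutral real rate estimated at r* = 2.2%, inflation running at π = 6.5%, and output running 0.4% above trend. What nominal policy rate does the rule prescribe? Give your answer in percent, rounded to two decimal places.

12.67%

Output 0.4% above potential → ỹ = 0.4.
i = 2.2 + 2.7 + 1.93 × (6.5 − 2.7) + 1.1 × 0.4
   = 2.2 + 2.7 + 7.334 + 0.44 = 12.67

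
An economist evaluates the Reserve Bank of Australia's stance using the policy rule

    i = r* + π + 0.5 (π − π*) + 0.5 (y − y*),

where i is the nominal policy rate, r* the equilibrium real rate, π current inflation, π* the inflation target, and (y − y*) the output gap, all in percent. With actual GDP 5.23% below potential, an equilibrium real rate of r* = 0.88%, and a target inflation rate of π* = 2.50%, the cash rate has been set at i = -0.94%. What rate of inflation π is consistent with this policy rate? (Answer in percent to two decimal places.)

Output 5.23% below potential → (y − y*) = -5.23.
Collecting π: i = r* + (1 + 0.5) π − 0.5 π* + 0.5 (y − y*)
1.5 π = -0.94 − 0.88 + 0.5 × 2.50 − 0.5 × (-5.23) = 2.045
π = 2.045 / 1.5 = 1.36

1.36%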